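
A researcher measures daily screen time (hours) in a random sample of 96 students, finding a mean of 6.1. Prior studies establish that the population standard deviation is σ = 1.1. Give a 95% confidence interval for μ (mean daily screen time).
(5.88, 6.32)

z-interval (σ known):
z* = 1.960 for 95% confidence

Margin of error = z* · σ/√n = 1.960 · 1.1/√96 = 0.22

CI: (6.1 - 0.22, 6.1 + 0.22) = (5.88, 6.32)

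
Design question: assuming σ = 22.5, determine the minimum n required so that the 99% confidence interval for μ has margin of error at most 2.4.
n ≥ 584

For margin E ≤ 2.4:
n ≥ (z* · σ / E)²
n ≥ (2.576 · 22.5 / 2.4)²
n ≥ 583.22

Minimum n = 584 (rounding up)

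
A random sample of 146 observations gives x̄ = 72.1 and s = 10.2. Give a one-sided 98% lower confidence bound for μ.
μ ≥ 70.35

Lower bound (one-sided):
t* = 2.072 (one-sided for 98%)
Lower bound = x̄ - t* · s/√n = 72.1 - 2.072 · 10.2/√146 = 70.35

We are 98% confident that μ ≥ 70.35.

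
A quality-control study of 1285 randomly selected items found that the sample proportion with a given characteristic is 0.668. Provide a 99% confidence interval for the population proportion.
(0.634, 0.702)

Proportion CI:
SE = √(p̂(1-p̂)/n) = √(0.668 · 0.332 / 1285) = 0.01314

z* = 2.576
Margin = z* · SE = 2.576 · 0.01314 = 0.0338

CI: 0.668 ± 0.0338 = (0.634, 0.702)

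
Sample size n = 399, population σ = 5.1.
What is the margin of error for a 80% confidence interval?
Margin of error = 0.33

Margin of error = z* · σ/√n
= 1.282 · 5.1/√399
= 1.282 · 5.1/19.9750
= 0.33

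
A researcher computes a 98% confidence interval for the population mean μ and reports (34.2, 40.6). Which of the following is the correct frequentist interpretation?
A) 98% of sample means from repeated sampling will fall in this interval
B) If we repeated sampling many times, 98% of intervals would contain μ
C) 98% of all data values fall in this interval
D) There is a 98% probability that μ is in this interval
B

A) Wrong — coverage applies to intervals containing μ, not to future x̄ values.
B) Correct — this is the frequentist long-run coverage interpretation.
C) Wrong — a CI is about the parameter μ, not individual data values.
D) Wrong — μ is fixed; the randomness lives in the interval, not in μ.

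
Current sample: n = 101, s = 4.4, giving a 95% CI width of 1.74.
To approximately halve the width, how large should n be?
n ≈ 404

CI width ∝ 1/√n
To reduce width by factor 2, need √n to grow by 2 → need 2² = 4 times as many samples.

Current: n = 101, width = 1.74
New: n = 404, width ≈ 0.86

Width reduced by factor of 1.74/0.86 = 2.02.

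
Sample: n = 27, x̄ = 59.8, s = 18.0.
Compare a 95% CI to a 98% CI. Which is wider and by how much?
98% CI is wider by 2.94

df = 26
95% CI: t* = 2.056, (52.68, 66.92), width = 2 · t* · s/√n = 14.24
98% CI: t* = 2.479, (51.21, 68.39), width = 2 · t* · s/√n = 17.18

The 98% CI is wider by 17.18 - 14.24 = 2.94.
Higher confidence requires a wider interval.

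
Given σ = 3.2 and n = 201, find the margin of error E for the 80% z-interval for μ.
Margin of error = 0.29

Margin of error = z* · σ/√n
= 1.282 · 3.2/√201
= 1.282 · 3.2/14.1774
= 0.29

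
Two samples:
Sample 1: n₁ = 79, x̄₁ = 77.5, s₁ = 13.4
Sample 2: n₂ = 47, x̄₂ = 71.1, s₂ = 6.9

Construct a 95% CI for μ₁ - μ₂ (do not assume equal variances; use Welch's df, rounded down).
(2.81, 9.99)

Difference: x̄₁ - x̄₂ = 6.40
SE = √(s₁²/n₁ + s₂²/n₂) = √(13.4²/79 + 6.9²/47) = 1.8127
df = 121.95 → 121 (Welch–Satterthwaite, rounded down)
t* = 1.980

CI: 6.40 ± 1.980 · 1.8127 = 6.40 ± 3.59 = (2.81, 9.99)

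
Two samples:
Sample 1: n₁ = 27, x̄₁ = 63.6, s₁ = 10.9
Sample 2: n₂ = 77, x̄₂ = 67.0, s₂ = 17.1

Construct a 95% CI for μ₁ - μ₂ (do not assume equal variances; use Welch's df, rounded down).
(-9.11, 2.31)

Difference: x̄₁ - x̄₂ = -3.40
SE = √(s₁²/n₁ + s₂²/n₂) = √(10.9²/27 + 17.1²/77) = 2.8632
df = 71.92 → 71 (Welch–Satterthwaite, rounded down)
t* = 1.994

CI: -3.40 ± 1.994 · 2.8632 = -3.40 ± 5.71 = (-9.11, 2.31)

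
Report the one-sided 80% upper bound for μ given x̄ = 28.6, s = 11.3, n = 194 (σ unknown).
μ ≤ 29.28

Upper bound (one-sided):
t* = 0.843 (one-sided for 80%)
Upper bound = x̄ + t* · s/√n = 28.6 + 0.843 · 11.3/√194 = 29.28

We are 80% confident that μ ≤ 29.28.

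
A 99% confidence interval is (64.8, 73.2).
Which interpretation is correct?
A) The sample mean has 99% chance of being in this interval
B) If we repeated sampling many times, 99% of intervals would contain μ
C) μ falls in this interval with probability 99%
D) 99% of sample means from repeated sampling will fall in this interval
B

A) Wrong — x̄ is observed and sits in the interval by construction.
B) Correct — this is the frequentist long-run coverage interpretation.
C) Wrong — μ is fixed; the randomness lives in the interval, not in μ.
D) Wrong — coverage applies to intervals containing μ, not to future x̄ values.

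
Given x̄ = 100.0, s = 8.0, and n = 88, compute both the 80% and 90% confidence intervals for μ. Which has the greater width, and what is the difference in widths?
90% CI is wider by 0.64

df = 87
80% CI: t* = 1.291, (98.90, 101.10), width = 2 · t* · s/√n = 2.20
90% CI: t* = 1.663, (98.58, 101.42), width = 2 · t* · s/√n = 2.84

The 90% CI is wider by 2.84 - 2.20 = 0.64.
Higher confidence requires a wider interval.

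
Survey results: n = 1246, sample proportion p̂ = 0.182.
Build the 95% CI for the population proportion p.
(0.161, 0.203)

Proportion CI:
SE = √(p̂(1-p̂)/n) = √(0.182 · 0.818 / 1246) = 0.01093

z* = 1.960
Margin = z* · SE = 1.960 · 0.01093 = 0.0214

CI: 0.182 ± 0.0214 = (0.161, 0.203)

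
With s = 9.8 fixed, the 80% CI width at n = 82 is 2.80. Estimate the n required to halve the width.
n ≈ 328

CI width ∝ 1/√n
To reduce width by factor 2, need √n to grow by 2 → need 2² = 4 times as many samples.

Current: n = 82, width = 2.80
New: n = 328, width ≈ 1.39

Width reduced by factor of 2.80/1.39 = 2.01.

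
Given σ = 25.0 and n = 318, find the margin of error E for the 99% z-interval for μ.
Margin of error = 3.61

Margin of error = z* · σ/√n
= 2.576 · 25.0/√318
= 2.576 · 25.0/17.8326
= 3.61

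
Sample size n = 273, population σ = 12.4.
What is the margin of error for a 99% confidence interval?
Margin of error = 1.93

Margin of error = z* · σ/√n
= 2.576 · 12.4/√273
= 2.576 · 12.4/16.5227
= 1.93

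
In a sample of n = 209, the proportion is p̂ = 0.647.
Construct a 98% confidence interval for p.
(0.570, 0.724)

Proportion CI:
SE = √(p̂(1-p̂)/n) = √(0.647 · 0.353 / 209) = 0.03306

z* = 2.326
Margin = z* · SE = 2.326 · 0.03306 = 0.0769

CI: 0.647 ± 0.0769 = (0.570, 0.724)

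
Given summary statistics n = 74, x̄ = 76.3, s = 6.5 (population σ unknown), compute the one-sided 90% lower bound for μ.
μ ≥ 75.32

Lower bound (one-sided):
t* = 1.293 (one-sided for 90%)
Lower bound = x̄ - t* · s/√n = 76.3 - 1.293 · 6.5/√74 = 75.32

We are 90% confident that μ ≥ 75.32.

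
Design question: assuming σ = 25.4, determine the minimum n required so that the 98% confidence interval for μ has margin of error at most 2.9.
n ≥ 416

For margin E ≤ 2.9:
n ≥ (z* · σ / E)²
n ≥ (2.326 · 25.4 / 2.9)²
n ≥ 415.04

Minimum n = 416 (rounding up)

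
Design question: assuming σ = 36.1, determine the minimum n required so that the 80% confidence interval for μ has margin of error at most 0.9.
n ≥ 2645

For margin E ≤ 0.9:
n ≥ (z* · σ / E)²
n ≥ (1.282 · 36.1 / 0.9)²
n ≥ 2644.27

Minimum n = 2645 (rounding up)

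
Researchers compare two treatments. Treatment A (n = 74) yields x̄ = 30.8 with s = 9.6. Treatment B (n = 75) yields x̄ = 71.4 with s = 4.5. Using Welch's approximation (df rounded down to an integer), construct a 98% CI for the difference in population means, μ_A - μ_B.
(-43.51, -37.69)

Difference: x̄₁ - x̄₂ = -40.60
SE = √(s₁²/n₁ + s₂²/n₂) = √(9.6²/74 + 4.5²/75) = 1.2310
df = 103.29 → 103 (Welch–Satterthwaite, rounded down)
t* = 2.363

CI: -40.60 ± 2.363 · 1.2310 = -40.60 ± 2.91 = (-43.51, -37.69)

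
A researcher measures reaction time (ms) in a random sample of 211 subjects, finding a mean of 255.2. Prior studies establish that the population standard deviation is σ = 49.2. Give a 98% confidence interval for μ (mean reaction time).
(247.32, 263.08)

z-interval (σ known):
z* = 2.326 for 98% confidence

Margin of error = z* · σ/√n = 2.326 · 49.2/√211 = 7.88

CI: (255.2 - 7.88, 255.2 + 7.88) = (247.32, 263.08)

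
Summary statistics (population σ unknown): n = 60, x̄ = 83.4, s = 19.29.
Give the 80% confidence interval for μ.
(80.17, 86.63)

t-interval (σ unknown):
df = n - 1 = 59
t* = 1.296 for 80% confidence

Margin of error = t* · s/√n = 1.296 · 19.29/√60 = 3.23

CI: (80.17, 86.63)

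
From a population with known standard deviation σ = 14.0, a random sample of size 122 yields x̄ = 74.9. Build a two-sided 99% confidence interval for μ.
(71.63, 78.17)

z-interval (σ known):
z* = 2.576 for 99% confidence

Margin of error = z* · σ/√n = 2.576 · 14.0/√122 = 3.27

CI: (74.9 - 3.27, 74.9 + 3.27) = (71.63, 78.17)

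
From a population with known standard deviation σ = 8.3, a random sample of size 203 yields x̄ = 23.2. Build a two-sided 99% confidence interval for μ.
(21.70, 24.70)

z-interval (σ known):
z* = 2.576 for 99% confidence

Margin of error = z* · σ/√n = 2.576 · 8.3/√203 = 1.50

CI: (23.2 - 1.50, 23.2 + 1.50) = (21.70, 24.70)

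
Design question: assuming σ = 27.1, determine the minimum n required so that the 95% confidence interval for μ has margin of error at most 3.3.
n ≥ 260

For margin E ≤ 3.3:
n ≥ (z* · σ / E)²
n ≥ (1.960 · 27.1 / 3.3)²
n ≥ 259.07

Minimum n = 260 (rounding up)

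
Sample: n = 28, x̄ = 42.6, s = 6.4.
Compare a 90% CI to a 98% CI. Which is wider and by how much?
98% CI is wider by 1.86

df = 27
90% CI: t* = 1.703, (40.54, 44.66), width = 2 · t* · s/√n = 4.12
98% CI: t* = 2.473, (39.61, 45.59), width = 2 · t* · s/√n = 5.98

The 98% CI is wider by 5.98 - 4.12 = 1.86.
Higher confidence requires a wider interval.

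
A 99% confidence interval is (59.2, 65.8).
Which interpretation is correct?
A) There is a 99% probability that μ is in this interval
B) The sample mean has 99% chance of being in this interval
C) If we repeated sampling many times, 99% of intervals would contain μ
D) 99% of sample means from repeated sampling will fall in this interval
C

A) Wrong — μ is fixed; the randomness lives in the interval, not in μ.
B) Wrong — x̄ is observed and sits in the interval by construction.
C) Correct — this is the frequentist long-run coverage interpretation.
D) Wrong — coverage applies to intervals containing μ, not to future x̄ values.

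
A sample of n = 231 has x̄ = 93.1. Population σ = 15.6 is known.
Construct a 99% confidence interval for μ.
(90.46, 95.74)

z-interval (σ known):
z* = 2.576 for 99% confidence

Margin of error = z* · σ/√n = 2.576 · 15.6/√231 = 2.64

CI: (93.1 - 2.64, 93.1 + 2.64) = (90.46, 95.74)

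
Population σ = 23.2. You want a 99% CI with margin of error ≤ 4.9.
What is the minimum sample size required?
n ≥ 149

For margin E ≤ 4.9:
n ≥ (z* · σ / E)²
n ≥ (2.576 · 23.2 / 4.9)²
n ≥ 148.76

Minimum n = 149 (rounding up)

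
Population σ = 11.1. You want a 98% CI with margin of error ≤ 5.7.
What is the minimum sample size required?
n ≥ 21

For margin E ≤ 5.7:
n ≥ (z* · σ / E)²
n ≥ (2.326 · 11.1 / 5.7)²
n ≥ 20.52

Minimum n = 21 (rounding up)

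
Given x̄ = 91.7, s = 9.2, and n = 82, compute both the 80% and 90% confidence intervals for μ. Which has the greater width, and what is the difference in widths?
90% CI is wider by 0.75

df = 81
80% CI: t* = 1.292, (90.39, 93.01), width = 2 · t* · s/√n = 2.63
90% CI: t* = 1.664, (90.01, 93.39), width = 2 · t* · s/√n = 3.38

The 90% CI is wider by 3.38 - 2.63 = 0.75.
Higher confidence requires a wider interval.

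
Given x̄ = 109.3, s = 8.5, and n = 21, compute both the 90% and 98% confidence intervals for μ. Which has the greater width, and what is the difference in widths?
98% CI is wider by 2.98

df = 20
90% CI: t* = 1.725, (106.10, 112.50), width = 2 · t* · s/√n = 6.40
98% CI: t* = 2.528, (104.61, 113.99), width = 2 · t* · s/√n = 9.38

The 98% CI is wider by 9.38 - 6.40 = 2.98.
Higher confidence requires a wider interval.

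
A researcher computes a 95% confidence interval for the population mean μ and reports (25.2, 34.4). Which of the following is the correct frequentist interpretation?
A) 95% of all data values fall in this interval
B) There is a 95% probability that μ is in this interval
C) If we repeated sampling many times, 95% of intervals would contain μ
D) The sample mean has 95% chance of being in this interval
C

A) Wrong — a CI is about the parameter μ, not individual data values.
B) Wrong — μ is fixed; the randomness lives in the interval, not in μ.
C) Correct — this is the frequentist long-run coverage interpretation.
D) Wrong — x̄ is observed and sits in the interval by construction.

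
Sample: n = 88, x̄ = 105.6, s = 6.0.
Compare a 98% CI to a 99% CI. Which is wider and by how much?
99% CI is wider by 0.34

df = 87
98% CI: t* = 2.370, (104.08, 107.12), width = 2 · t* · s/√n = 3.03
99% CI: t* = 2.634, (103.92, 107.28), width = 2 · t* · s/√n = 3.37

The 99% CI is wider by 3.37 - 3.03 = 0.34.
Higher confidence requires a wider interval.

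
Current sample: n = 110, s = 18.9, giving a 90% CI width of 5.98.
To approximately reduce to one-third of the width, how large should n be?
n ≈ 990

CI width ∝ 1/√n
To reduce width by factor 3, need √n to grow by 3 → need 3² = 9 times as many samples.

Current: n = 110, width = 5.98
New: n = 990, width ≈ 1.98

Width reduced by factor of 5.98/1.98 = 3.02.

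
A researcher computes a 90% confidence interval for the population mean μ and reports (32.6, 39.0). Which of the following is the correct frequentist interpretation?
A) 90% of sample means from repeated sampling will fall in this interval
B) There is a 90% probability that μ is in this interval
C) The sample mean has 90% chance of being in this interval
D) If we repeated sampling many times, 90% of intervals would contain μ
D

A) Wrong — coverage applies to intervals containing μ, not to future x̄ values.
B) Wrong — μ is fixed; the randomness lives in the interval, not in μ.
C) Wrong — x̄ is observed and sits in the interval by construction.
D) Correct — this is the frequentist long-run coverage interpretation.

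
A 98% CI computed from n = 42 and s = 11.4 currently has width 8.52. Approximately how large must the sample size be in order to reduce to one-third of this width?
n ≈ 378

CI width ∝ 1/√n
To reduce width by factor 3, need √n to grow by 3 → need 3² = 9 times as many samples.

Current: n = 42, width = 8.52
New: n = 378, width ≈ 2.74

Width reduced by factor of 8.52/2.74 = 3.11.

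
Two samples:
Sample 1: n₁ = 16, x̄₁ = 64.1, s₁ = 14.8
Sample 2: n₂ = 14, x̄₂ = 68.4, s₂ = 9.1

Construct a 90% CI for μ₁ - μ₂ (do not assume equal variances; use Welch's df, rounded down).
(-11.86, 3.26)

Difference: x̄₁ - x̄₂ = -4.30
SE = √(s₁²/n₁ + s₂²/n₂) = √(14.8²/16 + 9.1²/14) = 4.4278
df = 25.31 → 25 (Welch–Satterthwaite, rounded down)
t* = 1.708

CI: -4.30 ± 1.708 · 4.4278 = -4.30 ± 7.56 = (-11.86, 3.26)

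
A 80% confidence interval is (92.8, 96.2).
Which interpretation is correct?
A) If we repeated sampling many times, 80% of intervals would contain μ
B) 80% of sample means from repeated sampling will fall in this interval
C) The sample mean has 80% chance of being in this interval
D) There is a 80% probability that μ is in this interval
A

A) Correct — this is the frequentist long-run coverage interpretation.
B) Wrong — coverage applies to intervals containing μ, not to future x̄ values.
C) Wrong — x̄ is observed and sits in the interval by construction.
D) Wrong — μ is fixed; the randomness lives in the interval, not in μ.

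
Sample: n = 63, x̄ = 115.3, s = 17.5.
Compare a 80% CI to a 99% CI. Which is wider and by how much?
99% CI is wider by 6.01

df = 62
80% CI: t* = 1.295, (112.44, 118.16), width = 2 · t* · s/√n = 5.71
99% CI: t* = 2.657, (109.44, 121.16), width = 2 · t* · s/√n = 11.72

The 99% CI is wider by 11.72 - 5.71 = 6.01.
Higher confidence requires a wider interval.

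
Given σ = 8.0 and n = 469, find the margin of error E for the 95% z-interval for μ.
Margin of error = 0.72

Margin of error = z* · σ/√n
= 1.960 · 8.0/√469
= 1.960 · 8.0/21.6564
= 0.72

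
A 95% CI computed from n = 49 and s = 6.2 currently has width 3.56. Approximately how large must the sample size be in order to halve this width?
n ≈ 196

CI width ∝ 1/√n
To reduce width by factor 2, need √n to grow by 2 → need 2² = 4 times as many samples.

Current: n = 49, width = 3.56
New: n = 196, width ≈ 1.75

Width reduced by factor of 3.56/1.75 = 2.03.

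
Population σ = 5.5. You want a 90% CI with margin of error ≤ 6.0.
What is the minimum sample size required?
n ≥ 3

For margin E ≤ 6.0:
n ≥ (z* · σ / E)²
n ≥ (1.645 · 5.5 / 6.0)²
n ≥ 2.27

Minimum n = 3 (rounding up)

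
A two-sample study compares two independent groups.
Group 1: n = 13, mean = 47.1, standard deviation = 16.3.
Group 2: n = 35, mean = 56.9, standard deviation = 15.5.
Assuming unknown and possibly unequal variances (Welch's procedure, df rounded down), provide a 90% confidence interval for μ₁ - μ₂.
(-18.81, -0.79)

Difference: x̄₁ - x̄₂ = -9.80
SE = √(s₁²/n₁ + s₂²/n₂) = √(16.3²/13 + 15.5²/35) = 5.2251
df = 20.59 → 20 (Welch–Satterthwaite, rounded down)
t* = 1.725

CI: -9.80 ± 1.725 · 5.2251 = -9.80 ± 9.01 = (-18.81, -0.79)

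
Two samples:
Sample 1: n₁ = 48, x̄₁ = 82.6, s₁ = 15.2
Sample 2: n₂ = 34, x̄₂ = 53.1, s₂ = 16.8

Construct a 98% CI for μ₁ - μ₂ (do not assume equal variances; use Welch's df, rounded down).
(20.87, 38.13)

Difference: x̄₁ - x̄₂ = 29.50
SE = √(s₁²/n₁ + s₂²/n₂) = √(15.2²/48 + 16.8²/34) = 3.6214
df = 66.63 → 66 (Welch–Satterthwaite, rounded down)
t* = 2.384

CI: 29.50 ± 2.384 · 3.6214 = 29.50 ± 8.63 = (20.87, 38.13)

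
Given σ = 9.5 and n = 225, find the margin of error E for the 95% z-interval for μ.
Margin of error = 1.24

Margin of error = z* · σ/√n
= 1.960 · 9.5/√225
= 1.960 · 9.5/15.0000
= 1.24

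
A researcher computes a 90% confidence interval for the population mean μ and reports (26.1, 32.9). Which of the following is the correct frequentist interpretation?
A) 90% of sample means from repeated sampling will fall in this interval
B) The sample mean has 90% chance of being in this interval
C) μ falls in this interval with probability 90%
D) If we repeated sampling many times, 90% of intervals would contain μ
D

A) Wrong — coverage applies to intervals containing μ, not to future x̄ values.
B) Wrong — x̄ is observed and sits in the interval by construction.
C) Wrong — μ is fixed; the randomness lives in the interval, not in μ.
D) Correct — this is the frequentist long-run coverage interpretation.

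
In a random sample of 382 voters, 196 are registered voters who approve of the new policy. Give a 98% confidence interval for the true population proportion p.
(0.454, 0.573)

Proportion CI:
p̂ = 196/382 = 0.51309
SE = √(p̂(1-p̂)/n) = √(0.51309 · 0.48691 / 382) = 0.02557

z* = 2.326
Margin = z* · SE = 2.326 · 0.02557 = 0.0595

CI: 0.51309 ± 0.0595 = (0.454, 0.573)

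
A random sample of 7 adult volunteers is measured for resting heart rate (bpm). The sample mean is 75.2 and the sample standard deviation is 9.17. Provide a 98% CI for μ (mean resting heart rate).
(64.31, 86.09)

t-interval (σ unknown):
df = n - 1 = 6
t* = 3.143 for 98% confidence

Margin of error = t* · s/√n = 3.143 · 9.17/√7 = 10.89

CI: (64.31, 86.09)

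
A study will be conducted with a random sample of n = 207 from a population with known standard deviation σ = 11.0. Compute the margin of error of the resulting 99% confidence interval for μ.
Margin of error = 1.97

Margin of error = z* · σ/√n
= 2.576 · 11.0/√207
= 2.576 · 11.0/14.3875
= 1.97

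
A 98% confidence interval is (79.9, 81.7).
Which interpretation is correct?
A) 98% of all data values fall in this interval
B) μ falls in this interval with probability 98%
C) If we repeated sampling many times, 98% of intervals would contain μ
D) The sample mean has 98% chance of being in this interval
C

A) Wrong — a CI is about the parameter μ, not individual data values.
B) Wrong — μ is fixed; the randomness lives in the interval, not in μ.
C) Correct — this is the frequentist long-run coverage interpretation.
D) Wrong — x̄ is observed and sits in the interval by construction.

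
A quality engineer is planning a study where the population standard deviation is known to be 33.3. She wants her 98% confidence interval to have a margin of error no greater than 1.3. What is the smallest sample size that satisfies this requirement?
n ≥ 3550

For margin E ≤ 1.3:
n ≥ (z* · σ / E)²
n ≥ (2.326 · 33.3 / 1.3)²
n ≥ 3549.94

Minimum n = 3550 (rounding up)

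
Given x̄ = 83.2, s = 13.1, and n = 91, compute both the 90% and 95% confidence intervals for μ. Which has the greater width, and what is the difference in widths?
95% CI is wider by 0.90

df = 90
90% CI: t* = 1.662, (80.92, 85.48), width = 2 · t* · s/√n = 4.56
95% CI: t* = 1.987, (80.47, 85.93), width = 2 · t* · s/√n = 5.46

The 95% CI is wider by 5.46 - 4.56 = 0.90.
Higher confidence requires a wider interval.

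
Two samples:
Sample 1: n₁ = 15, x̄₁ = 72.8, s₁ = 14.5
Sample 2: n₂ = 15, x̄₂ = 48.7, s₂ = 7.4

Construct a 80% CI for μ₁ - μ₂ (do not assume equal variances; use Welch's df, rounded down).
(18.53, 29.67)

Difference: x̄₁ - x̄₂ = 24.10
SE = √(s₁²/n₁ + s₂²/n₂) = √(14.5²/15 + 7.4²/15) = 4.2033
df = 20.83 → 20 (Welch–Satterthwaite, rounded down)
t* = 1.325

CI: 24.10 ± 1.325 · 4.2033 = 24.10 ± 5.57 = (18.53, 29.67)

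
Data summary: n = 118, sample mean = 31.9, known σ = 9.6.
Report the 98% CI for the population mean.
(29.84, 33.96)

z-interval (σ known):
z* = 2.326 for 98% confidence

Margin of error = z* · σ/√n = 2.326 · 9.6/√118 = 2.06

CI: (31.9 - 2.06, 31.9 + 2.06) = (29.84, 33.96)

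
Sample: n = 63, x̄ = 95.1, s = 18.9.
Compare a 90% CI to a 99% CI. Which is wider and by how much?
99% CI is wider by 4.70

df = 62
90% CI: t* = 1.670, (91.12, 99.08), width = 2 · t* · s/√n = 7.95
99% CI: t* = 2.657, (88.77, 101.43), width = 2 · t* · s/√n = 12.65

The 99% CI is wider by 12.65 - 7.95 = 4.70.
Higher confidence requires a wider interval.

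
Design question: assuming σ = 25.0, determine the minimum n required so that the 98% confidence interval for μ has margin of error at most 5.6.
n ≥ 108

For margin E ≤ 5.6:
n ≥ (z* · σ / E)²
n ≥ (2.326 · 25.0 / 5.6)²
n ≥ 107.83

Minimum n = 108 (rounding up)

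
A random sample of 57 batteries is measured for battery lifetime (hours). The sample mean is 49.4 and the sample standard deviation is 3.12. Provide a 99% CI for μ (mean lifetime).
(48.30, 50.50)

t-interval (σ unknown):
df = n - 1 = 56
t* = 2.667 for 99% confidence

Margin of error = t* · s/√n = 2.667 · 3.12/√57 = 1.10

CI: (48.30, 50.50)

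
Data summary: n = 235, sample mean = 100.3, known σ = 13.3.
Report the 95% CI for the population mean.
(98.60, 102.00)

z-interval (σ known):
z* = 1.960 for 95% confidence

Margin of error = z* · σ/√n = 1.960 · 13.3/√235 = 1.70

CI: (100.3 - 1.70, 100.3 + 1.70) = (98.60, 102.00)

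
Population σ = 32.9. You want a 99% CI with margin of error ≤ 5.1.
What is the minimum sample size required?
n ≥ 277

For margin E ≤ 5.1:
n ≥ (z* · σ / E)²
n ≥ (2.576 · 32.9 / 5.1)²
n ≥ 276.15

Minimum n = 277 (rounding up)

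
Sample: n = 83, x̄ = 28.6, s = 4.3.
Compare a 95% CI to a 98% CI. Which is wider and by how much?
98% CI is wider by 0.36

df = 82
95% CI: t* = 1.989, (27.66, 29.54), width = 2 · t* · s/√n = 1.88
98% CI: t* = 2.373, (27.48, 29.72), width = 2 · t* · s/√n = 2.24

The 98% CI is wider by 2.24 - 1.88 = 0.36.
Higher confidence requires a wider interval.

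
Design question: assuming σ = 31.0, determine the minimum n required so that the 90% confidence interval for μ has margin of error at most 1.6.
n ≥ 1016

For margin E ≤ 1.6:
n ≥ (z* · σ / E)²
n ≥ (1.645 · 31.0 / 1.6)²
n ≥ 1015.82

Minimum n = 1016 (rounding up)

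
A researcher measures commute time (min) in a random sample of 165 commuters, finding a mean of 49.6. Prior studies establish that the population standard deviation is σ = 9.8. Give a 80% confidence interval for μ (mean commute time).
(48.62, 50.58)

z-interval (σ known):
z* = 1.282 for 80% confidence

Margin of error = z* · σ/√n = 1.282 · 9.8/√165 = 0.98

CI: (49.6 - 0.98, 49.6 + 0.98) = (48.62, 50.58)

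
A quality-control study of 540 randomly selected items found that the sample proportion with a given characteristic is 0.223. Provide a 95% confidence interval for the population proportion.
(0.188, 0.258)

Proportion CI:
SE = √(p̂(1-p̂)/n) = √(0.223 · 0.777 / 540) = 0.01791

z* = 1.960
Margin = z* · SE = 1.960 · 0.01791 = 0.0351

CI: 0.223 ± 0.0351 = (0.188, 0.258)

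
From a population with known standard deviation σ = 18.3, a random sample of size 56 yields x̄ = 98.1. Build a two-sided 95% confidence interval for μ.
(93.31, 102.89)

z-interval (σ known):
z* = 1.960 for 95% confidence

Margin of error = z* · σ/√n = 1.960 · 18.3/√56 = 4.79

CI: (98.1 - 4.79, 98.1 + 4.79) = (93.31, 102.89)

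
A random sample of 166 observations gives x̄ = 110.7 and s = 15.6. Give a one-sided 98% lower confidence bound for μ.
μ ≥ 108.19

Lower bound (one-sided):
t* = 2.070 (one-sided for 98%)
Lower bound = x̄ - t* · s/√n = 110.7 - 2.070 · 15.6/√166 = 108.19

We are 98% confident that μ ≥ 108.19.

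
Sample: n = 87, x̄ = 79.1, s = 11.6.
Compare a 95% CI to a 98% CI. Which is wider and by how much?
98% CI is wider by 0.95

df = 86
95% CI: t* = 1.988, (76.63, 81.57), width = 2 · t* · s/√n = 4.94
98% CI: t* = 2.370, (76.15, 82.05), width = 2 · t* · s/√n = 5.89

The 98% CI is wider by 5.89 - 4.94 = 0.95.
Higher confidence requires a wider interval.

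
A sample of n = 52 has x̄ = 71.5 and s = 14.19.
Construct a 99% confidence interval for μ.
(66.23, 76.77)

t-interval (σ unknown):
df = n - 1 = 51
t* = 2.676 for 99% confidence

Margin of error = t* · s/√n = 2.676 · 14.19/√52 = 5.27

CI: (66.23, 76.77)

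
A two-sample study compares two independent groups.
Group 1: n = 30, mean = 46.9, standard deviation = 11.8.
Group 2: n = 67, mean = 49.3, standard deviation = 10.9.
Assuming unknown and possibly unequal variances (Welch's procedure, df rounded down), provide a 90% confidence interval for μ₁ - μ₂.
(-6.64, 1.84)

Difference: x̄₁ - x̄₂ = -2.40
SE = √(s₁²/n₁ + s₂²/n₂) = √(11.8²/30 + 10.9²/67) = 2.5327
df = 52.05 → 52 (Welch–Satterthwaite, rounded down)
t* = 1.675

CI: -2.40 ± 1.675 · 2.5327 = -2.40 ± 4.24 = (-6.64, 1.84)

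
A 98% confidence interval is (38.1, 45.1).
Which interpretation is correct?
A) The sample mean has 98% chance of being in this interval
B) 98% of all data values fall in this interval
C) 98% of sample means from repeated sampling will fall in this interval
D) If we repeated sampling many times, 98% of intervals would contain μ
D

A) Wrong — x̄ is observed and sits in the interval by construction.
B) Wrong — a CI is about the parameter μ, not individual data values.
C) Wrong — coverage applies to intervals containing μ, not to future x̄ values.
D) Correct — this is the frequentist long-run coverage interpretation.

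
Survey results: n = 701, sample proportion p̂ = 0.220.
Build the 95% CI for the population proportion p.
(0.189, 0.251)

Proportion CI:
SE = √(p̂(1-p̂)/n) = √(0.220 · 0.780 / 701) = 0.01565

z* = 1.960
Margin = z* · SE = 1.960 · 0.01565 = 0.0307

CI: 0.220 ± 0.0307 = (0.189, 0.251)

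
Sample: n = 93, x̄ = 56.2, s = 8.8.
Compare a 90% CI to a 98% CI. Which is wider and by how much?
98% CI is wider by 1.29

df = 92
90% CI: t* = 1.662, (54.68, 57.72), width = 2 · t* · s/√n = 3.03
98% CI: t* = 2.368, (54.04, 58.36), width = 2 · t* · s/√n = 4.32

The 98% CI is wider by 4.32 - 3.03 = 1.29.
Higher confidence requires a wider interval.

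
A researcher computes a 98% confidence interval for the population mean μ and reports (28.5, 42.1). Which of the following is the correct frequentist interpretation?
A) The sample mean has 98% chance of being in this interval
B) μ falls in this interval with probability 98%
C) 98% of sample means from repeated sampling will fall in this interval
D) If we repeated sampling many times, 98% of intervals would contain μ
D

A) Wrong — x̄ is observed and sits in the interval by construction.
B) Wrong — μ is fixed; the randomness lives in the interval, not in μ.
C) Wrong — coverage applies to intervals containing μ, not to future x̄ values.
D) Correct — this is the frequentist long-run coverage interpretation.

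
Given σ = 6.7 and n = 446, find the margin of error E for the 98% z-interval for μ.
Margin of error = 0.74

Margin of error = z* · σ/√n
= 2.326 · 6.7/√446
= 2.326 · 6.7/21.1187
= 0.74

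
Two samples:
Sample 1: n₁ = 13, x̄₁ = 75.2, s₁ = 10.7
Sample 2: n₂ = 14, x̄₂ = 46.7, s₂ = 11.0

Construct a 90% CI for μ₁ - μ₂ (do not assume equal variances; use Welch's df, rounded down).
(21.35, 35.65)

Difference: x̄₁ - x̄₂ = 28.50
SE = √(s₁²/n₁ + s₂²/n₂) = √(10.7²/13 + 11.0²/14) = 4.1773
df = 24.94 → 24 (Welch–Satterthwaite, rounded down)
t* = 1.711

CI: 28.50 ± 1.711 · 4.1773 = 28.50 ± 7.15 = (21.35, 35.65)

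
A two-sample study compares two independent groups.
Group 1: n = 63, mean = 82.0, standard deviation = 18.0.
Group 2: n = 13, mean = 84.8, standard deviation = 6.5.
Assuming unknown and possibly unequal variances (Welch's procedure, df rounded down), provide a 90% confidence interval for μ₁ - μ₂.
(-7.65, 2.05)

Difference: x̄₁ - x̄₂ = -2.80
SE = √(s₁²/n₁ + s₂²/n₂) = √(18.0²/63 + 6.5²/13) = 2.8970
df = 53.90 → 53 (Welch–Satterthwaite, rounded down)
t* = 1.674

CI: -2.80 ± 1.674 · 2.8970 = -2.80 ± 4.85 = (-7.65, 2.05)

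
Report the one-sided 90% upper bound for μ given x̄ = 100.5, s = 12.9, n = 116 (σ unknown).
μ ≤ 102.04

Upper bound (one-sided):
t* = 1.289 (one-sided for 90%)
Upper bound = x̄ + t* · s/√n = 100.5 + 1.289 · 12.9/√116 = 102.04

We are 90% confident that μ ≤ 102.04.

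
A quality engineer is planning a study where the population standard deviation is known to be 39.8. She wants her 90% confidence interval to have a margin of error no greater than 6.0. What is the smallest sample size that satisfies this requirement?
n ≥ 120

For margin E ≤ 6.0:
n ≥ (z* · σ / E)²
n ≥ (1.645 · 39.8 / 6.0)²
n ≥ 119.07

Minimum n = 120 (rounding up)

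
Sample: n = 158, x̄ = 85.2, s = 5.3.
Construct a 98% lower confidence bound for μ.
μ ≥ 84.33

Lower bound (one-sided):
t* = 2.071 (one-sided for 98%)
Lower bound = x̄ - t* · s/√n = 85.2 - 2.071 · 5.3/√158 = 84.33

We are 98% confident that μ ≥ 84.33.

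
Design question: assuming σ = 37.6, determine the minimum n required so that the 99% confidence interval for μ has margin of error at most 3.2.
n ≥ 917

For margin E ≤ 3.2:
n ≥ (z* · σ / E)²
n ≥ (2.576 · 37.6 / 3.2)²
n ≥ 916.15

Minimum n = 917 (rounding up)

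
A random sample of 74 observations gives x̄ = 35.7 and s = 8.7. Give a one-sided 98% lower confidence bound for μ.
μ ≥ 33.59

Lower bound (one-sided):
t* = 2.091 (one-sided for 98%)
Lower bound = x̄ - t* · s/√n = 35.7 - 2.091 · 8.7/√74 = 33.59

We are 98% confident that μ ≥ 33.59.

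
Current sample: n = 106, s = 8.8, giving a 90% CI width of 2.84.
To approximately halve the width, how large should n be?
n ≈ 424

CI width ∝ 1/√n
To reduce width by factor 2, need √n to grow by 2 → need 2² = 4 times as many samples.

Current: n = 106, width = 2.84
New: n = 424, width ≈ 1.41

Width reduced by factor of 2.84/1.41 = 2.01.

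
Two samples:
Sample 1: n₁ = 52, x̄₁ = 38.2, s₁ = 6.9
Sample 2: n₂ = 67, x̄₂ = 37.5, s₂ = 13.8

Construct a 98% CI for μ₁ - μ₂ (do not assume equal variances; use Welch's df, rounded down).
(-3.88, 5.28)

Difference: x̄₁ - x̄₂ = 0.70
SE = √(s₁²/n₁ + s₂²/n₂) = √(6.9²/52 + 13.8²/67) = 1.9385
df = 101.71 → 101 (Welch–Satterthwaite, rounded down)
t* = 2.364

CI: 0.70 ± 2.364 · 1.9385 = 0.70 ± 4.58 = (-3.88, 5.28)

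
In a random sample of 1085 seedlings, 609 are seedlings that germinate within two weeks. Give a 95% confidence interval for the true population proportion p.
(0.532, 0.591)

Proportion CI:
p̂ = 609/1085 = 0.56129
SE = √(p̂(1-p̂)/n) = √(0.56129 · 0.43871 / 1085) = 0.01506

z* = 1.960
Margin = z* · SE = 1.960 · 0.01506 = 0.0295

CI: 0.56129 ± 0.0295 = (0.532, 0.591)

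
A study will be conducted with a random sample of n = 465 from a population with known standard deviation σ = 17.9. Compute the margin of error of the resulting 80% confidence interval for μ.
Margin of error = 1.06

Margin of error = z* · σ/√n
= 1.282 · 17.9/√465
= 1.282 · 17.9/21.5639
= 1.06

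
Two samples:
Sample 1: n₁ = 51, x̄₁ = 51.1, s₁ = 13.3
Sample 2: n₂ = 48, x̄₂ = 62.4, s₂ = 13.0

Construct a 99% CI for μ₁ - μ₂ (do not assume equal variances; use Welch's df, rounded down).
(-18.25, -4.35)

Difference: x̄₁ - x̄₂ = -11.30
SE = √(s₁²/n₁ + s₂²/n₂) = √(13.3²/51 + 13.0²/48) = 2.6437
df = 96.86 → 96 (Welch–Satterthwaite, rounded down)
t* = 2.628

CI: -11.30 ± 2.628 · 2.6437 = -11.30 ± 6.95 = (-18.25, -4.35)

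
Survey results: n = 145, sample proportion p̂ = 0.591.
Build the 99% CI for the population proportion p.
(0.486, 0.696)

Proportion CI:
SE = √(p̂(1-p̂)/n) = √(0.591 · 0.409 / 145) = 0.04083

z* = 2.576
Margin = z* · SE = 2.576 · 0.04083 = 0.1052

CI: 0.591 ± 0.1052 = (0.486, 0.696)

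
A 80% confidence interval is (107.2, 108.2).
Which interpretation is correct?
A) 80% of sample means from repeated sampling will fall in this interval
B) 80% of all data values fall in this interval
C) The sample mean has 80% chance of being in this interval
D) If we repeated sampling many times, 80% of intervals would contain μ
D

A) Wrong — coverage applies to intervals containing μ, not to future x̄ values.
B) Wrong — a CI is about the parameter μ, not individual data values.
C) Wrong — x̄ is observed and sits in the interval by construction.
D) Correct — this is the frequentist long-run coverage interpretation.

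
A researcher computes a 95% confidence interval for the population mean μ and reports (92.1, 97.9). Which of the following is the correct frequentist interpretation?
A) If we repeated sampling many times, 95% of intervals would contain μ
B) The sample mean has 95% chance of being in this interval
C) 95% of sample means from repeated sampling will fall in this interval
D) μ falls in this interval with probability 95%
A

A) Correct — this is the frequentist long-run coverage interpretation.
B) Wrong — x̄ is observed and sits in the interval by construction.
C) Wrong — coverage applies to intervals containing μ, not to future x̄ values.
D) Wrong — μ is fixed; the randomness lives in the interval, not in μ.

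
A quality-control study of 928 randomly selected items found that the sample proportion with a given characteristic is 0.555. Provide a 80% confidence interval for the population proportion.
(0.534, 0.576)

Proportion CI:
SE = √(p̂(1-p̂)/n) = √(0.555 · 0.445 / 928) = 0.01631

z* = 1.282
Margin = z* · SE = 1.282 · 0.01631 = 0.0209

CI: 0.555 ± 0.0209 = (0.534, 0.576)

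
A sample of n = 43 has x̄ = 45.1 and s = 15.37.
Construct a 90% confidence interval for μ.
(41.16, 49.04)

t-interval (σ unknown):
df = n - 1 = 42
t* = 1.682 for 90% confidence

Margin of error = t* · s/√n = 1.682 · 15.37/√43 = 3.94

CI: (41.16, 49.04)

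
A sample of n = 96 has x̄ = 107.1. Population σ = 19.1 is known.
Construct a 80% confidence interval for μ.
(104.60, 109.60)

z-interval (σ known):
z* = 1.282 for 80% confidence

Margin of error = z* · σ/√n = 1.282 · 19.1/√96 = 2.50

CI: (107.1 - 2.50, 107.1 + 2.50) = (104.60, 109.60)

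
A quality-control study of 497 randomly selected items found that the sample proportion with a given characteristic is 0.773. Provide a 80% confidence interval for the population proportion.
(0.749, 0.797)

Proportion CI:
SE = √(p̂(1-p̂)/n) = √(0.773 · 0.227 / 497) = 0.01879

z* = 1.282
Margin = z* · SE = 1.282 · 0.01879 = 0.0241

CI: 0.773 ± 0.0241 = (0.749, 0.797)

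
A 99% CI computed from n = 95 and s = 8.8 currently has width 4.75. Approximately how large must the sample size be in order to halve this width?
n ≈ 380

CI width ∝ 1/√n
To reduce width by factor 2, need √n to grow by 2 → need 2² = 4 times as many samples.

Current: n = 95, width = 4.75
New: n = 380, width ≈ 2.34

Width reduced by factor of 4.75/2.34 = 2.03.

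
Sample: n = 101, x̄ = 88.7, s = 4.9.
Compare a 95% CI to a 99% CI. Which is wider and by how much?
99% CI is wider by 0.63

df = 100
95% CI: t* = 1.984, (87.73, 89.67), width = 2 · t* · s/√n = 1.93
99% CI: t* = 2.626, (87.42, 89.98), width = 2 · t* · s/√n = 2.56

The 99% CI is wider by 2.56 - 1.93 = 0.63.
Higher confidence requires a wider interval.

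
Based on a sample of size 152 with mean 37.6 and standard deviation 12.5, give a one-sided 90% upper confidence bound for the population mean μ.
μ ≤ 38.90

Upper bound (one-sided):
t* = 1.287 (one-sided for 90%)
Upper bound = x̄ + t* · s/√n = 37.6 + 1.287 · 12.5/√152 = 38.90

We are 90% confident that μ ≤ 38.90.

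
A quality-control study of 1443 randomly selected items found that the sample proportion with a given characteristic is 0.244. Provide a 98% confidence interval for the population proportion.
(0.218, 0.270)

Proportion CI:
SE = √(p̂(1-p̂)/n) = √(0.244 · 0.756 / 1443) = 0.01131

z* = 2.326
Margin = z* · SE = 2.326 · 0.01131 = 0.0263

CI: 0.244 ± 0.0263 = (0.218, 0.270)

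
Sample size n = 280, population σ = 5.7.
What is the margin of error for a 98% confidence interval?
Margin of error = 0.79

Margin of error = z* · σ/√n
= 2.326 · 5.7/√280
= 2.326 · 5.7/16.7332
= 0.79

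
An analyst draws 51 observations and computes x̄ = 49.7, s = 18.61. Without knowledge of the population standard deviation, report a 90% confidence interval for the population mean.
(45.33, 54.07)

t-interval (σ unknown):
df = n - 1 = 50
t* = 1.676 for 90% confidence

Margin of error = t* · s/√n = 1.676 · 18.61/√51 = 4.37

CI: (45.33, 54.07)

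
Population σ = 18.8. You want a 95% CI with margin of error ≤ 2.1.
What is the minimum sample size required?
n ≥ 308

For margin E ≤ 2.1:
n ≥ (z* · σ / E)²
n ≥ (1.960 · 18.8 / 2.1)²
n ≥ 307.89

Minimum n = 308 (rounding up)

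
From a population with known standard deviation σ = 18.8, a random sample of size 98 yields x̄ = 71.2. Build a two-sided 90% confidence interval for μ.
(68.08, 74.32)

z-interval (σ known):
z* = 1.645 for 90% confidence

Margin of error = z* · σ/√n = 1.645 · 18.8/√98 = 3.12

CI: (71.2 - 3.12, 71.2 + 3.12) = (68.08, 74.32)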